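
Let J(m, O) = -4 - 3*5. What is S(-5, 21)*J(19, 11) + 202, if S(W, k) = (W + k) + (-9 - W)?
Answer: -26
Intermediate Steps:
J(m, O) = -19 (J(m, O) = -4 - 15 = -19)
S(W, k) = -9 + k
S(-5, 21)*J(19, 11) + 202 = (-9 + 21)*(-19) + 202 = 12*(-19) + 202 = -228 + 202 = -26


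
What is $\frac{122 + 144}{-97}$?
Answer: $- \frac{266}{97} \approx -2.7423$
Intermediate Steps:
$\frac{122 + 144}{-97} = \left(- \frac{1}{97}\right) 266 = - \frac{266}{97}$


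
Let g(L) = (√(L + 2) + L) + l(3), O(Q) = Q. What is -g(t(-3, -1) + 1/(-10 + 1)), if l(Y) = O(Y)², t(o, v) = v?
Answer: -71/9 - 2*√2/3 ≈ -8.8317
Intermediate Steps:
l(Y) = Y²
g(L) = 9 + L + √(2 + L) (g(L) = (√(L + 2) + L) + 3² = (√(2 + L) + L) + 9 = (L + √(2 + L)) + 9 = 9 + L + √(2 + L))
-g(t(-3, -1) + 1/(-10 + 1)) = -(9 + (-1 + 1/(-10 + 1)) + √(2 + (-1 + 1/(-10 + 1)))) = -(9 + (-1 + 1/(-9)) + √(2 + (-1 + 1/(-9)))) = -(9 + (-1 - ⅑) + √(2 + (-1 - ⅑))) = -(9 - 10/9 + √(2 - 10/9)) = -(9 - 10/9 + √(8/9)) = -(9 - 10/9 + 2*√2/3) = -(71/9 + 2*√2/3) = -71/9 - 2*√2/3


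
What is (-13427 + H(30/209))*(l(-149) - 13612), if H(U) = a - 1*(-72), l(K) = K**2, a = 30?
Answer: -114448425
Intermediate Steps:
H(U) = 102 (H(U) = 30 - 1*(-72) = 30 + 72 = 102)
(-13427 + H(30/209))*(l(-149) - 13612) = (-13427 + 102)*((-149)**2 - 13612) = -13325*(22201 - 13612) = -13325*8589 = -114448425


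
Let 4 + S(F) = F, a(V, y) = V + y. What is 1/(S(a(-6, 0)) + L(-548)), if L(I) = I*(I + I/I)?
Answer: 1/299746 ≈ 3.3362e-6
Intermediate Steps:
S(F) = -4 + F
L(I) = I*(1 + I) (L(I) = I*(I + 1) = I*(1 + I))
1/(S(a(-6, 0)) + L(-548)) = 1/((-4 + (-6 + 0)) - 548*(1 - 548)) = 1/((-4 - 6) - 548*(-547)) = 1/(-10 + 299756) = 1/299746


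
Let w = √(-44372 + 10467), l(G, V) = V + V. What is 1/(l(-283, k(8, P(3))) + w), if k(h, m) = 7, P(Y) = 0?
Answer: 14/34101 - I*√33905/34101 ≈ 0.00041055 - 0.0053996*I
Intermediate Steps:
l(G, V) = 2*V
w = I*√33905 (w = √(-33905) = I*√33905 ≈ 184.13*I)
1/(l(-283, k(8, P(3))) + w) = 1/(2*7 + I*√33905) = 1/(14 + I*√33905)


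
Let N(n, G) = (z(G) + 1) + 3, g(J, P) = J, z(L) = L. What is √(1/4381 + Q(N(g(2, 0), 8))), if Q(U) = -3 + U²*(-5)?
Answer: I*√13876651022/4381 ≈ 26.889*I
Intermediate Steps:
N(n, G) = 4 + G (N(n, G) = (G + 1) + 3 = (1 + G) + 3 = 4 + G)
Q(U) = -3 - 5*U²
√(1/4381 + Q(N(g(2, 0), 8))) = √(1/4381 + (-3 - 5*(4 + 8)²)) = √(1/4381 + (-3 - 5*12²)) = √(1/4381 + (-3 - 5*144)) = √(1/4381 + (-3 - 720)) = √(1/4381 - 723) = √(-3167462/4381) = I*√13876651022/4381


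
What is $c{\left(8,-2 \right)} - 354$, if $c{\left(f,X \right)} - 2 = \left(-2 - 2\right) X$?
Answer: $-344$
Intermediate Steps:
$c{\left(f,X \right)} = 2 - 4 X$ ($c{\left(f,X \right)} = 2 + \left(-2 - 2\right) X = 2 - 4 X$)
$c{\left(8,-2 \right)} - 354 = \left(2 - -8\right) - 354 = \left(2 + 8\right) - 354 = 10 - 354 = -344$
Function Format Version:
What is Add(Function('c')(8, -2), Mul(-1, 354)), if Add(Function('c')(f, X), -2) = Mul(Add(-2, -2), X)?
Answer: -344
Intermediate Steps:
Function('c')(f, X) = Add(2, Mul(-4, X)) (Function('c')(f, X) = Add(2, Mul(Add(-2, -2), X)) = Add(2, Mul(-4, X)))
Add(Function('c')(8, -2), Mul(-1, 354)) = Add(Add(2, Mul(-4, -2)), Mul(-1, 354)) = Add(Add(2, 8), -354) = Add(10, -354) = -344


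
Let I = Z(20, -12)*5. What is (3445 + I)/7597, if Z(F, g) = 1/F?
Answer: 13781/30388 ≈ 0.45350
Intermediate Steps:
I = ¼ (I = 5/20 = (1/20)*5 = ¼ ≈ 0.25000)
(3445 + I)/7597 = (3445 + ¼)/7597 = (13781/4)*(1/7597) = 13781/30388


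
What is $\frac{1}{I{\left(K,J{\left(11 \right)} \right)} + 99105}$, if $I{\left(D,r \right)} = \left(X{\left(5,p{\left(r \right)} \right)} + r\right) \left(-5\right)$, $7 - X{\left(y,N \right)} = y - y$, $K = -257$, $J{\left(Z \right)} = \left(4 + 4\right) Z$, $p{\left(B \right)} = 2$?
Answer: $\frac{1}{98630} \approx 1.0139 \cdot 10^{-5}$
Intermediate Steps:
$J{\left(Z \right)} = 8 Z$
$X{\left(y,N \right)} = 7$ ($X{\left(y,N \right)} = 7 - \left(y - y\right) = 7 - 0 = 7 + 0 = 7$)
$I{\left(D,r \right)} = -35 - 5 r$ ($I{\left(D,r \right)} = \left(7 + r\right) \left(-5\right) = -35 - 5 r$)
$\frac{1}{I{\left(K,J{\left(11 \right)} \right)} + 99105} = \frac{1}{\left(-35 - 5 \cdot 8 \cdot 11\right) + 99105} = \frac{1}{\left(-35 - 440\right) + 99105} = \frac{1}{-475 + 99105} = \frac{1}{98630}$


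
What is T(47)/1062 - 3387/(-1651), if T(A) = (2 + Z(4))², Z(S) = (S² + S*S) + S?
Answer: 2990519/876681 ≈ 3.4112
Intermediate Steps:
Z(S) = S + 2*S² (Z(S) = (S² + S²) + S = 2*S² + S = S + 2*S²)
T(A) = 1444 (T(A) = (2 + 4*(1 + 2*4))² = (2 + 4*(1 + 8))² = (2 + 4*9)² = (2 + 36)² = 38² = 1444)
T(47)/1062 - 3387/(-1651) = 1444/1062 - 3387/(-1651) = 1444*(1/1062) - 3387*(-1/1651) = 722/531 + 3387/1651 = 2990519/876681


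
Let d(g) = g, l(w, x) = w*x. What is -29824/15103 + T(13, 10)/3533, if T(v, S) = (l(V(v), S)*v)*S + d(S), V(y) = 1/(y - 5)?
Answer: -205525849/106717798 ≈ -1.9259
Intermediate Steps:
V(y) = 1/(-5 + y)
T(v, S) = S + v*S**2/(-5 + v) (T(v, S) = ((S/(-5 + v))*v)*S + S = (S*v/(-5 + v))*S + S = v*S**2/(-5 + v) + S = S + v*S**2/(-5 + v))
-29824/15103 + T(13, 10)/3533 = -29824/15103 + (10*(-5 + 13 + 10*13)/(-5 + 13))/3533 = -29824*1/15103 + (10*(-5 + 13 + 130)/8)*(1/3533) = -29824/15103 + (10*(1/8)*138)*(1/3533) = -29824/15103 + (345/2)*(1/3533) = -29824/15103 + 345/7066 = -205525849/106717798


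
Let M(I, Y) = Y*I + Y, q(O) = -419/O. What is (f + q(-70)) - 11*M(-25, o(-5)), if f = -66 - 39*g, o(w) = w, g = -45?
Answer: 26249/70 ≈ 374.99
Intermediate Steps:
f = 1689 (f = -66 - 39*(-45) = -66 + 1755 = 1689)
M(I, Y) = Y + I*Y (M(I, Y) = I*Y + Y = Y + I*Y)
(f + q(-70)) - 11*M(-25, o(-5)) = (1689 - 419/(-70)) - (-55)*(1 - 25) = (1689 - 419*(-1/70)) - (-55)*(-24) = (1689 + 419/70) - 11*120 = 118649/70 - 1320 = 26249/70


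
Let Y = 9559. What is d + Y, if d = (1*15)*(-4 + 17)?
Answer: 9754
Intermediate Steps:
d = 195 (d = 15*13 = 195)
d + Y = 195 + 9559 = 9754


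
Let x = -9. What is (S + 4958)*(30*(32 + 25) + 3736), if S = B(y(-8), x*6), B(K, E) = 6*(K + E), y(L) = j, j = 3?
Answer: 25334792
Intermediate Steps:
y(L) = 3
B(K, E) = 6*E + 6*K (B(K, E) = 6*(E + K) = 6*E + 6*K)
S = -306 (S = 6*(-9*6) + 6*3 = 6*(-54) + 18 = -324 + 18 = -306)
(S + 4958)*(30*(32 + 25) + 3736) = (-306 + 4958)*(30*(32 + 25) + 3736) = 4652*(30*57 + 3736) = 4652*(1710 + 3736) = 4652*5446 = 25334792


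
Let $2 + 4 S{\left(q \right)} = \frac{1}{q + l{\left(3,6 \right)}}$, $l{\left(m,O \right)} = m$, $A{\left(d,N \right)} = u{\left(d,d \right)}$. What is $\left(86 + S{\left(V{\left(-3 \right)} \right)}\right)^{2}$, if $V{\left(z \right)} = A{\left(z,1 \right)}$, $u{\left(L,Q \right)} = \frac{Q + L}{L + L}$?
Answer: $\frac{1874161}{256} \approx 7320.9$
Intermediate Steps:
$u{\left(L,Q \right)} = \frac{L + Q}{2 L}$
$A{\left(d,N \right)} = 1$ ($A{\left(d,N \right)} = \frac{d + d}{2 d} = \frac{2 d}{2 d} = 1$)
$V{\left(z \right)} = 1$
$S{\left(q \right)} = - \frac{1}{2} + \frac{1}{4 \left(3 + q\right)}$ ($S{\left(q \right)} = - \frac{1}{2} + \frac{1}{4 \left(q + 3\right)} = - \frac{1}{2} + \frac{1}{4 \left(3 + q\right)}$)
$\left(86 + S{\left(V{\left(-3 \right)} \right)}\right)^{2} = \left(86 + \frac{-5 - 2}{4 \left(3 + 1\right)}\right)^{2} = \left(86 + \frac{-5 - 2}{4 \cdot 4}\right)^{2} = \left(86 + \frac{1}{4} \cdot \frac{1}{4} \left(-7\right)\right)^{2} = \left(86 - \frac{7}{16}\right)^{2} = \left(\frac{1369}{16}\right)^{2} = \frac{1874161}{256}$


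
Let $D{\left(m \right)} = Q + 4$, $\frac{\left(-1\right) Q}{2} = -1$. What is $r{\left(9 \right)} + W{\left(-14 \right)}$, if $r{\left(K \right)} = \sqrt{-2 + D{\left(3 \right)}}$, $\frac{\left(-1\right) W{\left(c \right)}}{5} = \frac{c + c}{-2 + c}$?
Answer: $- \frac{27}{4} \approx -6.75$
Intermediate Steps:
$Q = 2$ ($Q = \left(-2\right) \left(-1\right) = 2$)
$D{\left(m \right)} = 6$ ($D{\left(m \right)} = 2 + 4 = 6$)
$W{\left(c \right)} = - \frac{10 c}{-2 + c}$ ($W{\left(c \right)} = - 5 \frac{c + c}{-2 + c} = - 5 \frac{2 c}{-2 + c} = - \frac{10 c}{-2 + c}$)
$r{\left(K \right)} = 2$ ($r{\left(K \right)} = \sqrt{-2 + 6} = \sqrt{4} = 2$)
$r{\left(9 \right)} + W{\left(-14 \right)} = 2 - - \frac{140}{-2 - 14} = 2 - - \frac{140}{-16} = 2 - \left(-140\right) \left(- \frac{1}{16}\right) = 2 - \frac{35}{4} = - \frac{27}{4}$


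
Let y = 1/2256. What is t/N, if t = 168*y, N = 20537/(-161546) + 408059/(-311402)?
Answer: -39424567/761045996 ≈ -0.051803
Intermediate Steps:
y = 1/2256 ≈ 0.00044326
N = -8096234/5632081 (N = 20537*(-1/161546) + 408059*(-1/311402) = -1867/14686 - 14071/10738 = -8096234/5632081 ≈ -1.4375)
t = 7/94 (t = 168*(1/2256) = 7/94 ≈ 0.074468)
t/N = 7/(94*(-8096234/5632081)) = (7/94)*(-5632081/8096234) = -39424567/761045996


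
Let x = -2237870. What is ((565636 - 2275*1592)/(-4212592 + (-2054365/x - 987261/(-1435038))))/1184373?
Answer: 874746179753972/1428049068228963788697 ≈ 6.1255e-7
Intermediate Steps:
((565636 - 2275*1592)/(-4212592 + (-2054365/x - 987261/(-1435038))))/1184373 = ((565636 - 2275*1592)/(-4212592 + (-2054365/(-2237870) - 987261/(-1435038))))/1184373 = ((565636 - 3621800)/(-4212592 + (-2054365*(-1/2237870) - 987261*(-1/1435038))))*(1/1184373) = -3056164/(-4212592 + (410873/447574 + 29917/43486))*(1/1184373) = -3056164/(-4212592 + 7814323659/4865800741)*(1/1184373) = -3056164/(-20497625460807013/4865800741)*(1/1184373) = -3056164*(-4865800741/20497625460807013)*(1/1184373) = (14870685055817524/20497625460807013)*(1/1184373) = 874746179753972/1428049068228963788697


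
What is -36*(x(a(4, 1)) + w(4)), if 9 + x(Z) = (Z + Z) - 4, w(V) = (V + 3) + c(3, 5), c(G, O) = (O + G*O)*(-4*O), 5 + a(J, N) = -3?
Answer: 15192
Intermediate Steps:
a(J, N) = -8 (a(J, N) = -5 - 3 = -8)
c(G, O) = -4*O*(O + G*O)
w(V) = -397 + V (w(V) = (V + 3) + 4*5²*(-1 - 1*3) = (3 + V) + 4*25*(-1 - 3) = (3 + V) + 4*25*(-4) = (3 + V) - 400 = -397 + V)
x(Z) = -13 + 2*Z (x(Z) = -9 + ((Z + Z) - 4) = -9 + (2*Z - 4) = -9 + (-4 + 2*Z) = -13 + 2*Z)
-36*(x(a(4, 1)) + w(4)) = -36*((-13 + 2*(-8)) + (-397 + 4)) = -36*((-13 - 16) - 393) = -36*(-29 - 393) = -36*(-422) = 15192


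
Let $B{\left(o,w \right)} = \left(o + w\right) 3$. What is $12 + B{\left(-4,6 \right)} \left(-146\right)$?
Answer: $-864$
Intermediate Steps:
$B{\left(o,w \right)} = 3 o + 3 w$
$12 + B{\left(-4,6 \right)} \left(-146\right) = 12 + \left(3 \left(-4\right) + 3 \cdot 6\right) \left(-146\right) = 12 + \left(-12 + 18\right) \left(-146\right) = 12 + 6 \left(-146\right) = 12 - 876 = -864$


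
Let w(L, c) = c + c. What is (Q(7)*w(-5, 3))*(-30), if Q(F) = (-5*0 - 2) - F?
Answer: 1620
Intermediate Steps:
w(L, c) = 2*c
Q(F) = -2 - F (Q(F) = (0 - 2) - F = -2 - F)
(Q(7)*w(-5, 3))*(-30) = ((-2 - 1*7)*(2*3))*(-30) = ((-2 - 7)*6)*(-30) = -9*6*(-30) = -54*(-30) = 1620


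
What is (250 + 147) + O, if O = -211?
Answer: 186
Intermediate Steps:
(250 + 147) + O = (250 + 147) - 211 = 397 - 211 = 186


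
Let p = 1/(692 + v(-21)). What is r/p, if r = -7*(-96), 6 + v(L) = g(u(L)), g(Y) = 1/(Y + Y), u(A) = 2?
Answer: 461160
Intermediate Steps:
g(Y) = 1/(2*Y)
v(L) = -23/4 (v(L) = -6 + (½)/2 = -6 + (½)*(½) = -6 + ¼ = -23/4)
r = 672
p = 4/2745 (p = 1/(692 - 23/4) = 1/(2745/4) = 4/2745 ≈ 0.0014572)
r/p = 672/(4/2745) = 672*(2745/4) = 461160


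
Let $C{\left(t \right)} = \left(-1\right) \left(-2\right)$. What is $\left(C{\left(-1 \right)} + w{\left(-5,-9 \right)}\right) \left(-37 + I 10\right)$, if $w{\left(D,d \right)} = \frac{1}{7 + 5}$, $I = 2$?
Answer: $- \frac{425}{12} \approx -35.417$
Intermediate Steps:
$C{\left(t \right)} = 2$
$w{\left(D,d \right)} = \frac{1}{12}$
$\left(C{\left(-1 \right)} + w{\left(-5,-9 \right)}\right) \left(-37 + I 10\right) = \left(2 + \frac{1}{12}\right) \left(-37 + 2 \cdot 10\right) = \frac{25 \left(-37 + 20\right)}{12} = \frac{25}{12} \left(-17\right) = - \frac{425}{12}$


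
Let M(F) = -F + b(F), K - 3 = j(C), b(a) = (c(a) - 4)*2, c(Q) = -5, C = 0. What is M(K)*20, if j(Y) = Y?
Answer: -420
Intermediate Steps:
b(a) = -18 (b(a) = (-5 - 4)*2 = -9*2 = -18)
K = 3 (K = 3 + 0 = 3)
M(F) = -18 - F (M(F) = -F - 18 = -18 - F)
M(K)*20 = (-18 - 1*3)*20 = (-18 - 3)*20 = -21*20 = -420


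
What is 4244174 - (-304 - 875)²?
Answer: 2854133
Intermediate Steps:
4244174 - (-304 - 875)² = 4244174 - 1*(-1179)² = 4244174 - 1*1390041 = 4244174 - 1390041 = 2854133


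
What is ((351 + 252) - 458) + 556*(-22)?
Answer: -12087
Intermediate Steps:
((351 + 252) - 458) + 556*(-22) = (603 - 458) - 12232 = 145 - 12232 = -12087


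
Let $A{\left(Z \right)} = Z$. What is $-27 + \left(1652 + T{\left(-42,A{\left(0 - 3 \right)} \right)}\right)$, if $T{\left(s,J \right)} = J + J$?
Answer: $1619$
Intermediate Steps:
$T{\left(s,J \right)} = 2 J$
$-27 + \left(1652 + T{\left(-42,A{\left(0 - 3 \right)} \right)}\right) = -27 + \left(1652 + 2 \left(0 - 3\right)\right) = -27 + \left(1652 + 2 \left(-3\right)\right) = -27 + \left(1652 - 6\right) = -27 + 1646 = 1619$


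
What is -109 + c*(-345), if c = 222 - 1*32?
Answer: -65659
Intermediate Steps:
c = 190 (c = 222 - 32 = 190)
-109 + c*(-345) = -109 + 190*(-345) = -109 - 65550 = -65659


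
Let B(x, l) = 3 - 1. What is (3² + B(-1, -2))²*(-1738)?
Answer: -210298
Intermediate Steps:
B(x, l) = 2
(3² + B(-1, -2))²*(-1738) = (3² + 2)²*(-1738) = (9 + 2)²*(-1738) = 11²*(-1738) = 121*(-1738) = -210298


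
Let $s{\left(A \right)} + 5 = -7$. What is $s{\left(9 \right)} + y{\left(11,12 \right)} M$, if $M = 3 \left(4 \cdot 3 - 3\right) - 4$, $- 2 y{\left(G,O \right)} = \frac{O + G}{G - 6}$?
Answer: $- \frac{649}{10} \approx -64.9$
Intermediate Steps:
$s{\left(A \right)} = -12$ ($s{\left(A \right)} = -5 - 7 = -12$)
$y{\left(G,O \right)} = - \frac{G + O}{2 \left(-6 + G\right)}$ ($y{\left(G,O \right)} = - \frac{\left(O + G\right) \frac{1}{G - 6}}{2} = - \frac{\left(G + O\right) \frac{1}{-6 + G}}{2} = - \frac{\frac{1}{-6 + G} \left(G + O\right)}{2} = - \frac{G + O}{2 \left(-6 + G\right)}$)
$M = 23$ ($M = 3 \left(12 - 3\right) - 4 = 3 \cdot 9 - 4 = 27 - 4 = 23$)
$s{\left(9 \right)} + y{\left(11,12 \right)} M = -12 + \frac{\left(-1\right) 11 - 12}{2 \left(-6 + 11\right)} 23 = -12 + \frac{-11 - 12}{2 \cdot 5} \cdot 23 = -12 + \frac{1}{2} \cdot \frac{1}{5} \left(-23\right) 23 = -12 - \frac{529}{10} = - \frac{649}{10}$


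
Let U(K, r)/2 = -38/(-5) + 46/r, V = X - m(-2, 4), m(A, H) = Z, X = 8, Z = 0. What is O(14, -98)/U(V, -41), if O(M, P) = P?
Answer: -10045/1328 ≈ -7.5640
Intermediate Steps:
m(A, H) = 0
V = 8 (V = 8 - 1*0 = 8 + 0 = 8)
U(K, r) = 76/5 + 92/r (U(K, r) = 2*(-38/(-5) + 46/r) = 2*(-38*(-⅕) + 46/r) = 2*(38/5 + 46/r) = 76/5 + 92/r)
O(14, -98)/U(V, -41) = -98/(76/5 + 92/(-41)) = -98/(76/5 + 92*(-1/41)) = -98/(76/5 - 92/41) = -98/2656/205 = -98*205/2656 = -10045/1328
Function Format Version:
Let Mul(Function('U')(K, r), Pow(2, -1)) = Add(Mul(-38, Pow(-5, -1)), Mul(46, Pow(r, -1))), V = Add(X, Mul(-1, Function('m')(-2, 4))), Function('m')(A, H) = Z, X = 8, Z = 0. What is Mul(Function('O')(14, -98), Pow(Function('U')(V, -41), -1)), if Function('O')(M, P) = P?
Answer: Rational(-10045, 1328) ≈ -7.5640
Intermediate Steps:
Function('m')(A, H) = 0
V = 8 (V = Add(8, Mul(-1, 0)) = Add(8, 0) = 8)
Function('U')(K, r) = Add(Rational(76, 5), Mul(92, Pow(r, -1))) (Function('U')(K, r) = Mul(2, Add(Mul(-38, Pow(-5, -1)), Mul(46, Pow(r, -1)))) = Mul(2, Add(Mul(-38, Rational(-1, 5)), Mul(46, Pow(r, -1)))) = Mul(2, Add(Rational(38, 5), Mul(46, Pow(r, -1)))) = Add(Rational(76, 5), Mul(92, Pow(r, -1))))
Mul(Function('O')(14, -98), Pow(Function('U')(V, -41), -1)) = Mul(-98, Pow(Add(Rational(76, 5), Mul(92, Pow(-41, -1))), -1)) = Mul(-98, Pow(Add(Rational(76, 5), Mul(92, Rational(-1, 41))), -1)) = Mul(-98, Pow(Add(Rational(76, 5), Rational(-92, 41)), -1)) = Mul(-98, Pow(Rational(2656, 205), -1)) = Mul(-98, Rational(205, 2656)) = Rational(-10045, 1328)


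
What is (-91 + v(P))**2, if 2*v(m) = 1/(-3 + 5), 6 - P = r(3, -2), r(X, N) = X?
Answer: 131769/16 ≈ 8235.6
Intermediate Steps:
P = 3 (P = 6 - 1*3 = 6 - 3 = 3)
v(m) = 1/4 (v(m) = 1/(2*(-3 + 5)) = (1/2)/2 = (1/2)*(1/2) = 1/4)
(-91 + v(P))**2 = (-91 + 1/4)**2 = (-363/4)**2 = 131769/16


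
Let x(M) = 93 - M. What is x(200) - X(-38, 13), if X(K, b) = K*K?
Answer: -1551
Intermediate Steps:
X(K, b) = K²
x(200) - X(-38, 13) = (93 - 1*200) - 1*(-38)² = (93 - 200) - 1*1444 = -107 - 1444 = -1551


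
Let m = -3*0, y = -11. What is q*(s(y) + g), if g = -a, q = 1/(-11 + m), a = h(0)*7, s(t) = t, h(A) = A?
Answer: 1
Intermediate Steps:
m = 0
a = 0 (a = 0*7 = 0)
q = -1/11 (q = 1/(-11 + 0) = 1/(-11) = -1/11 ≈ -0.090909)
g = 0 (g = -1*0 = 0)
q*(s(y) + g) = -(-11 + 0)/11 = -1/11*(-11) = 1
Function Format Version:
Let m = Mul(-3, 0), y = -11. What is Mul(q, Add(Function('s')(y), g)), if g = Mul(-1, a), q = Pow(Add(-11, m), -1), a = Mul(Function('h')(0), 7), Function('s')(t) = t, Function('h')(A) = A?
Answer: 1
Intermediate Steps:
m = 0
a = 0 (a = Mul(0, 7) = 0)
q = Rational(-1, 11) (q = Pow(Add(-11, 0), -1) = Pow(-11, -1) = Rational(-1, 11) ≈ -0.090909)
g = 0 (g = Mul(-1, 0) = 0)
Mul(q, Add(Function('s')(y), g)) = Mul(Rational(-1, 11), Add(-11, 0)) = Mul(Rational(-1, 11), -11) = 1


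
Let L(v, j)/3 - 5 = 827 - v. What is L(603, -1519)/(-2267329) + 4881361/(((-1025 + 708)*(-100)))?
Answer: 48330260161/313861700 ≈ 153.99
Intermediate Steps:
L(v, j) = 2496 - 3*v (L(v, j) = 15 + 3*(827 - v) = 15 + (2481 - 3*v) = 2496 - 3*v)
L(603, -1519)/(-2267329) + 4881361/(((-1025 + 708)*(-100))) = (2496 - 3*603)/(-2267329) + 4881361/(((-1025 + 708)*(-100))) = (2496 - 1809)*(-1/2267329) + 4881361/((-317*(-100))) = 687*(-1/2267329) + 4881361/31700 = -3/9901 + 4881361*(1/31700) = -3/9901 + 4881361/31700 = 48330260161/313861700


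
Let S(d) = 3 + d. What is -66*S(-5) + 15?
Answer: 147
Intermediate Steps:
-66*S(-5) + 15 = -66*(3 - 5) + 15 = -66*(-2) + 15 = 132 + 15 = 147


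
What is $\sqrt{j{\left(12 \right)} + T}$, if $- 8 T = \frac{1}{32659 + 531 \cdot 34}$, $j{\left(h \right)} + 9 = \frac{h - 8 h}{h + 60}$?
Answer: $\frac{5 i \sqrt{150605134602}}{608556} \approx 3.1885 i$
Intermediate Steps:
$j{\left(h \right)} = -9 - \frac{7 h}{60 + h}$ ($j{\left(h \right)} = -9 + \frac{h - 8 h}{h + 60} = -9 + \frac{\left(-7\right) h}{60 + h} = -9 - \frac{7 h}{60 + h}$)
$T = - \frac{1}{405704}$ ($T = - \frac{1}{8 \left(32659 + 531 \cdot 34\right)} = - \frac{1}{8 \left(32659 + 18054\right)} = - \frac{1}{8 \cdot 50713} = \left(- \frac{1}{8}\right) \frac{1}{50713} = - \frac{1}{405704} \approx -2.4649 \cdot 10^{-6}$)
$\sqrt{j{\left(12 \right)} + T} = \sqrt{\frac{4 \left(-135 - 48\right)}{60 + 12} - \frac{1}{405704}} = \sqrt{\frac{4 \left(-135 - 48\right)}{72} - \frac{1}{405704}} = \sqrt{4 \cdot \frac{1}{72} \left(-183\right) - \frac{1}{405704}} = \sqrt{- \frac{61}{6} - \frac{1}{405704}} = \sqrt{- \frac{12373975}{1217112}} = \frac{5 i \sqrt{150605134602}}{608556}$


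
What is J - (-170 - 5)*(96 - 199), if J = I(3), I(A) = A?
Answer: -18022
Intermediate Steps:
J = 3
J - (-170 - 5)*(96 - 199) = 3 - (-170 - 5)*(96 - 199) = 3 - (-175)*(-103) = 3 - 1*18025 = 3 - 18025 = -18022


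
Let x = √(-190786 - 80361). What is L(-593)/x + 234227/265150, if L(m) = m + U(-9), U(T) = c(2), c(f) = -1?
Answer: 234227/265150 + 594*I*√271147/271147 ≈ 0.88338 + 1.1407*I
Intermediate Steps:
U(T) = -1
L(m) = -1 + m (L(m) = m - 1 = -1 + m)
x = I*√271147 (x = √(-271147) = I*√271147 ≈ 520.72*I)
L(-593)/x + 234227/265150 = (-1 - 593)/((I*√271147)) + 234227/265150 = -(-594)*I*√271147/271147 + 234227*(1/265150) = 594*I*√271147/271147 + 234227/265150 = 234227/265150 + 594*I*√271147/271147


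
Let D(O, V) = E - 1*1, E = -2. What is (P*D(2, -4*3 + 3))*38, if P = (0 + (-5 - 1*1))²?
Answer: -4104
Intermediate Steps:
P = 36 (P = (0 + (-5 - 1))² = (0 - 6)² = (-6)² = 36)
D(O, V) = -3 (D(O, V) = -2 - 1*1 = -2 - 1 = -3)
(P*D(2, -4*3 + 3))*38 = (36*(-3))*38 = -108*38 = -4104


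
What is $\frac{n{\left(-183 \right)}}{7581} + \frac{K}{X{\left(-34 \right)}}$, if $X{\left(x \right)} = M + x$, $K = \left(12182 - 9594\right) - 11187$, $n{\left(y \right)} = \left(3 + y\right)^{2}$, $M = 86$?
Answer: $- \frac{21168073}{131404} \approx -161.09$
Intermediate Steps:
$K = -8599$ ($K = 2588 - 11187 = -8599$)
$X{\left(x \right)} = 86 + x$
$\frac{n{\left(-183 \right)}}{7581} + \frac{K}{X{\left(-34 \right)}} = \frac{\left(3 - 183\right)^{2}}{7581} - \frac{8599}{86 - 34} = \left(-180\right)^{2} \cdot \frac{1}{7581} - \frac{8599}{52} = 32400 \cdot \frac{1}{7581} - \frac{8599}{52} = \frac{10800}{2527} - \frac{8599}{52} = - \frac{21168073}{131404}$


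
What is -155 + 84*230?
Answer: 19165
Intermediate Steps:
-155 + 84*230 = -155 + 19320 = 19165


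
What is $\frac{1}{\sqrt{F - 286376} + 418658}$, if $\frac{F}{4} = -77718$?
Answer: $\frac{209329}{87637559106} - \frac{4 i \sqrt{2333}}{43818779553} \approx 2.3886 \cdot 10^{-6} - 4.4092 \cdot 10^{-9} i$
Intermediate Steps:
$F = -310872$ ($F = 4 \left(-77718\right) = -310872$)
$\frac{1}{\sqrt{F - 286376} + 418658} = \frac{1}{\sqrt{-310872 - 286376} + 418658} = \frac{1}{\sqrt{-597248} + 418658} = \frac{1}{16 i \sqrt{2333} + 418658} = \frac{1}{418658 + 16 i \sqrt{2333}}$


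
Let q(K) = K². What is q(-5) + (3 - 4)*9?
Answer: 16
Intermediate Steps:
q(-5) + (3 - 4)*9 = (-5)² + (3 - 4)*9 = 25 - 1*9 = 25 - 9 = 16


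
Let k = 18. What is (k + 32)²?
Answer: 2500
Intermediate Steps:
(k + 32)² = (18 + 32)² = 50² = 2500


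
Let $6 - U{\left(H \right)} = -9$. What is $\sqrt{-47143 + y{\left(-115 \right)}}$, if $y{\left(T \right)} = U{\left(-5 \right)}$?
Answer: $2 i \sqrt{11782} \approx 217.09 i$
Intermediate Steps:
$U{\left(H \right)} = 15$ ($U{\left(H \right)} = 6 - -9 = 6 + 9 = 15$)
$y{\left(T \right)} = 15$
$\sqrt{-47143 + y{\left(-115 \right)}} = \sqrt{-47143 + 15} = \sqrt{-47128} = 2 i \sqrt{11782}$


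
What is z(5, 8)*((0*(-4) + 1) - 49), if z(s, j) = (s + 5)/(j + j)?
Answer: -30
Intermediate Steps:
z(s, j) = (5 + s)/(2*j) (z(s, j) = (5 + s)/((2*j)) = (5 + s)*(1/(2*j)) = (5 + s)/(2*j))
z(5, 8)*((0*(-4) + 1) - 49) = ((½)*(5 + 5)/8)*((0*(-4) + 1) - 49) = ((½)*(⅛)*10)*((0 + 1) - 49) = 5*(1 - 49)/8 = (5/8)*(-48) = -30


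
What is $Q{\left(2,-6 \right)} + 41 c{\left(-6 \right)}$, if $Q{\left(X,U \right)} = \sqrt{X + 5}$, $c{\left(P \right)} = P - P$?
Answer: $\sqrt{7} \approx 2.6458$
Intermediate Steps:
$c{\left(P \right)} = 0$
$Q{\left(X,U \right)} = \sqrt{5 + X}$
$Q{\left(2,-6 \right)} + 41 c{\left(-6 \right)} = \sqrt{5 + 2} + 41 \cdot 0 = \sqrt{7} + 0 = \sqrt{7}$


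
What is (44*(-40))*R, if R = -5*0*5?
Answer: 0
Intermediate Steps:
R = 0 (R = 0*5 = 0)
(44*(-40))*R = (44*(-40))*0 = -1760*0 = 0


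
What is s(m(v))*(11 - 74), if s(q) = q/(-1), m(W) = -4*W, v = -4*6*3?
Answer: 18144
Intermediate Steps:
v = -72 (v = -24*3 = -72)
s(q) = -q (s(q) = q*(-1) = -q)
s(m(v))*(11 - 74) = (-(-4)*(-72))*(11 - 74) = -1*288*(-63) = -288*(-63) = 18144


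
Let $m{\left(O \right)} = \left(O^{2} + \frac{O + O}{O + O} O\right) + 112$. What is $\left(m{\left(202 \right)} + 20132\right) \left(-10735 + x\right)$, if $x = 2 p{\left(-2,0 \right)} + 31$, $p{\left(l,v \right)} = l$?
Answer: $-655865000$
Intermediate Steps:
$x = 27$ ($x = 2 \left(-2\right) + 31 = -4 + 31 = 27$)
$m{\left(O \right)} = 112 + O + O^{2}$ ($m{\left(O \right)} = \left(O^{2} + \frac{2 O}{2 O} O\right) + 112 = \left(O^{2} + 2 O \frac{1}{2 O} O\right) + 112 = \left(O^{2} + 1 O\right) + 112 = \left(O^{2} + O\right) + 112 = \left(O + O^{2}\right) + 112 = 112 + O + O^{2}$)
$\left(m{\left(202 \right)} + 20132\right) \left(-10735 + x\right) = \left(\left(112 + 202 + 202^{2}\right) + 20132\right) \left(-10735 + 27\right) = \left(\left(112 + 202 + 40804\right) + 20132\right) \left(-10708\right) = \left(41118 + 20132\right) \left(-10708\right) = 61250 \left(-10708\right) = -655865000$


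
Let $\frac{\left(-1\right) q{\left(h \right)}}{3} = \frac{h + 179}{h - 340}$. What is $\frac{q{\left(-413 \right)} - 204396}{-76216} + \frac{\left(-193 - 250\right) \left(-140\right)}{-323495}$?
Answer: $\frac{220143025579}{88407560356} \approx 2.4901$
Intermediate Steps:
$q{\left(h \right)} = - \frac{3 \left(179 + h\right)}{-340 + h}$ ($q{\left(h \right)} = - 3 \frac{h + 179}{h - 340} = - 3 \frac{179 + h}{-340 + h} = - \frac{3 \left(179 + h\right)}{-340 + h}$)
$\frac{q{\left(-413 \right)} - 204396}{-76216} + \frac{\left(-193 - 250\right) \left(-140\right)}{-323495} = \frac{\frac{3 \left(-179 - -413\right)}{-340 - 413} - 204396}{-76216} + \frac{\left(-193 - 250\right) \left(-140\right)}{-323495} = \left(\frac{3 \left(-179 + 413\right)}{-753} - 204396\right) \left(- \frac{1}{76216}\right) + \left(-443\right) \left(-140\right) \left(- \frac{1}{323495}\right) = \left(3 \left(- \frac{1}{753}\right) 234 - 204396\right) \left(- \frac{1}{76216}\right) + 62020 \left(- \frac{1}{323495}\right) = \left(- \frac{234}{251} - 204396\right) \left(- \frac{1}{76216}\right) - \frac{12404}{64699} = \left(- \frac{51303630}{251}\right) \left(- \frac{1}{76216}\right) - \frac{12404}{64699} = \frac{3664545}{1366444} - \frac{12404}{64699} = \frac{220143025579}{88407560356}$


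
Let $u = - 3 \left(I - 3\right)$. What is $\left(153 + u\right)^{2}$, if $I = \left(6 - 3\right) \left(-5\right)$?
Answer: $42849$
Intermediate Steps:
$I = -15$ ($I = 3 \left(-5\right) = -15$)
$u = 54$ ($u = - 3 \left(-15 - 3\right) = \left(-3\right) \left(-18\right) = 54$)
$\left(153 + u\right)^{2} = \left(153 + 54\right)^{2} = 207^{2} = 42849$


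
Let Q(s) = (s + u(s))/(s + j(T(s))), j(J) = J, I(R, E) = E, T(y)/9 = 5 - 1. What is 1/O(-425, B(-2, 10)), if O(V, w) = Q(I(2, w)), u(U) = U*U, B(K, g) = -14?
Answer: 11/91 ≈ 0.12088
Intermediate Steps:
T(y) = 36 (T(y) = 9*(5 - 1) = 9*4 = 36)
u(U) = U²
Q(s) = (s + s²)/(36 + s) (Q(s) = (s + s²)/(s + 36) = (s + s²)/(36 + s))
O(V, w) = w*(1 + w)/(36 + w)
1/O(-425, B(-2, 10)) = 1/(-14*(1 - 14)/(36 - 14)) = 1/(-14*(-13)/22) = 1/(-14*1/22*(-13)) = 1/(91/11) = 11/91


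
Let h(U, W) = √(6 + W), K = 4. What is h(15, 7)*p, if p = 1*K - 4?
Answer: 0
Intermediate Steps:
p = 0 (p = 1*4 - 4 = 4 - 4 = 0)
h(15, 7)*p = √(6 + 7)*0 = √13*0 = 0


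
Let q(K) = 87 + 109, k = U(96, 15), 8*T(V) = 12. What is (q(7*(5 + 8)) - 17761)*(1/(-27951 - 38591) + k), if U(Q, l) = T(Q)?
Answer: -876598890/33271 ≈ -26347.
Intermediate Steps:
T(V) = 3/2 (T(V) = (1/8)*12 = 3/2)
U(Q, l) = 3/2
k = 3/2 ≈ 1.5000
q(K) = 196
(q(7*(5 + 8)) - 17761)*(1/(-27951 - 38591) + k) = (196 - 17761)*(1/(-27951 - 38591) + 3/2) = -17565*(1/(-66542) + 3/2) = -17565*(-1/66542 + 3/2) = -17565*49906/33271 = -876598890/33271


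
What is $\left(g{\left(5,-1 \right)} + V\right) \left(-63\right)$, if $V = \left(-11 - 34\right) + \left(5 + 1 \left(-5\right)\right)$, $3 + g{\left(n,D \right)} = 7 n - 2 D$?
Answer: $693$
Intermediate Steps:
$g{\left(n,D \right)} = -3 - 2 D + 7 n$ ($g{\left(n,D \right)} = -3 - \left(- 7 n + 2 D\right) = -3 - 2 D + 7 n$)
$V = -45$ ($V = -45 + \left(5 - 5\right) = -45 + 0 = -45$)
$\left(g{\left(5,-1 \right)} + V\right) \left(-63\right) = \left(\left(-3 - -2 + 7 \cdot 5\right) - 45\right) \left(-63\right) = \left(\left(-3 + 2 + 35\right) - 45\right) \left(-63\right) = \left(34 - 45\right) \left(-63\right) = \left(-11\right) \left(-63\right) = 693$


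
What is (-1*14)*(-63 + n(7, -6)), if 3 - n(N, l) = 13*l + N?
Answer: -154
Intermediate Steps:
n(N, l) = 3 - N - 13*l (n(N, l) = 3 - (13*l + N) = 3 - (N + 13*l) = 3 + (-N - 13*l) = 3 - N - 13*l)
(-1*14)*(-63 + n(7, -6)) = (-1*14)*(-63 + (3 - 1*7 - 13*(-6))) = -14*(-63 + (3 - 7 + 78)) = -14*(-63 + 74) = -14*11 = -154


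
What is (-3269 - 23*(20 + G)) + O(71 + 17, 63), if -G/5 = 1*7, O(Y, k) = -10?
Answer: -2934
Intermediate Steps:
G = -35 (G = -5*7 = -35)
(-3269 - 23*(20 + G)) + O(71 + 17, 63) = (-3269 - 23*(20 - 35)) - 10 = (-3269 - 23*(-15)) - 10 = (-3269 + 345) - 10 = -2924 - 10 = -2934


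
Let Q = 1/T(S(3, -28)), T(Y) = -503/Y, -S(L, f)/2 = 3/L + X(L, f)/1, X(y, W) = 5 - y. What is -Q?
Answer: -6/503 ≈ -0.011928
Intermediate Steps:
S(L, f) = -10 - 6/L + 2*L (S(L, f) = -2*(3/L + (5 - L)/1) = -2*(3/L + (5 - L)*1) = -2*(3/L + (5 - L)) = -2*(5 - L + 3/L) = -10 - 6/L + 2*L)
Q = 6/503 (Q = 1/(-503/(-10 - 6/3 + 2*3)) = 1/(-503/(-10 - 6*1/3 + 6)) = 1/(-503/(-10 - 2 + 6)) = 1/(-503/(-6)) = 1/(-503*(-1/6)) = 1/(503/6) = 6/503 ≈ 0.011928)
-Q = -1*6/503 = -6/503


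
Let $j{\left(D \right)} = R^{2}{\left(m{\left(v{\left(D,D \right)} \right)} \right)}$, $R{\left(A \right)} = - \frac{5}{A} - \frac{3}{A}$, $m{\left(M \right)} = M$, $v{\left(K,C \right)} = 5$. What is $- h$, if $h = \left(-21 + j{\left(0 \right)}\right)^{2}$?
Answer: $- \frac{212521}{625} \approx -340.03$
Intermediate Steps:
$R{\left(A \right)} = - \frac{8}{A}$
$j{\left(D \right)} = \frac{64}{25}$ ($j{\left(D \right)} = \left(- \frac{8}{5}\right)^{2} = \frac{64}{25}$)
$h = \frac{212521}{625}$ ($h = \left(-21 + \frac{64}{25}\right)^{2} = \left(- \frac{461}{25}\right)^{2} = \frac{212521}{625} \approx 340.03$)
$- h = \left(-1\right) \frac{212521}{625} = - \frac{212521}{625}$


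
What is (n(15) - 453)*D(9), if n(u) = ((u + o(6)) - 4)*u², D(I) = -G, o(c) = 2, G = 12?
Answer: -29664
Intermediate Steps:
D(I) = -12 (D(I) = -1*12 = -12)
n(u) = u²*(-2 + u) (n(u) = ((u + 2) - 4)*u² = ((2 + u) - 4)*u² = (-2 + u)*u² = u²*(-2 + u))
(n(15) - 453)*D(9) = (15²*(-2 + 15) - 453)*(-12) = (225*13 - 453)*(-12) = (2925 - 453)*(-12) = 2472*(-12) = -29664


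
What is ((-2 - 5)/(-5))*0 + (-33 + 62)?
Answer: 29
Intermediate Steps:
((-2 - 5)/(-5))*0 + (-33 + 62) = -7*(-⅕)*0 + 29 = (7/5)*0 + 29 = 0 + 29 = 29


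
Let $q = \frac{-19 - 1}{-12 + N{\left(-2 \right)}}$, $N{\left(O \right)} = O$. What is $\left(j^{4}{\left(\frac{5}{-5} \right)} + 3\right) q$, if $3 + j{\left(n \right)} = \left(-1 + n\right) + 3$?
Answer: $\frac{190}{7} \approx 27.143$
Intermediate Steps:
$j{\left(n \right)} = -1 + n$ ($j{\left(n \right)} = -3 + \left(\left(-1 + n\right) + 3\right) = -3 + \left(2 + n\right) = -1 + n$)
$q = \frac{10}{7}$ ($q = \frac{-19 - 1}{-12 - 2} = - \frac{20}{-14} = \left(-20\right) \left(- \frac{1}{14}\right) = \frac{10}{7} \approx 1.4286$)
$\left(j^{4}{\left(\frac{5}{-5} \right)} + 3\right) q = \left(\left(-1 + \frac{5}{-5}\right)^{4} + 3\right) \frac{10}{7} = \left(\left(-1 + 5 \left(- \frac{1}{5}\right)\right)^{4} + 3\right) \frac{10}{7} = \left(\left(-1 - 1\right)^{4} + 3\right) \frac{10}{7} = \left(\left(-2\right)^{4} + 3\right) \frac{10}{7} = \left(16 + 3\right) \frac{10}{7} = 19 \cdot \frac{10}{7} = \frac{190}{7}$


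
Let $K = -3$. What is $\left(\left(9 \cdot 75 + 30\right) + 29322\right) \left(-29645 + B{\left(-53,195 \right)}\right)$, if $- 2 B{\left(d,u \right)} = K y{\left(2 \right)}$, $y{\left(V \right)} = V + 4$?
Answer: $-889880172$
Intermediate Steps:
$y{\left(V \right)} = 4 + V$
$B{\left(d,u \right)} = 9$ ($B{\left(d,u \right)} = - \frac{\left(-3\right) \left(4 + 2\right)}{2} = - \frac{\left(-3\right) 6}{2} = \left(- \frac{1}{2}\right) \left(-18\right) = 9$)
$\left(\left(9 \cdot 75 + 30\right) + 29322\right) \left(-29645 + B{\left(-53,195 \right)}\right) = \left(\left(9 \cdot 75 + 30\right) + 29322\right) \left(-29645 + 9\right) = \left(\left(675 + 30\right) + 29322\right) \left(-29636\right) = \left(705 + 29322\right) \left(-29636\right) = 30027 \left(-29636\right) = -889880172$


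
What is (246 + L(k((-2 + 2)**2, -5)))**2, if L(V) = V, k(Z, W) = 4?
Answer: 62500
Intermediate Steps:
(246 + L(k((-2 + 2)**2, -5)))**2 = (246 + 4)**2 = 250**2 = 62500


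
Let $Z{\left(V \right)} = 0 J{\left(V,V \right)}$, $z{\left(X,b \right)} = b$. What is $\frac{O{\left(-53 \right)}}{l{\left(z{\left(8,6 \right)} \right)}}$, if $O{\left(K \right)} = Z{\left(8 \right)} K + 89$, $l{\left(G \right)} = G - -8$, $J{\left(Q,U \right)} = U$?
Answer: $\frac{89}{14} \approx 6.3571$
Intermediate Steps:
$l{\left(G \right)} = 8 + G$ ($l{\left(G \right)} = G + 8 = 8 + G$)
$Z{\left(V \right)} = 0$ ($Z{\left(V \right)} = 0 V = 0$)
$O{\left(K \right)} = 89$ ($O{\left(K \right)} = 0 K + 89 = 0 + 89 = 89$)
$\frac{O{\left(-53 \right)}}{l{\left(z{\left(8,6 \right)} \right)}} = \frac{89}{8 + 6} = \frac{89}{14}$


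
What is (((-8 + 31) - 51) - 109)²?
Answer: 18769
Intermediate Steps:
(((-8 + 31) - 51) - 109)² = ((23 - 51) - 109)² = (-28 - 109)² = (-137)² = 18769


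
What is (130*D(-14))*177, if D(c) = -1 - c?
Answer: 299130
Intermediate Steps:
(130*D(-14))*177 = (130*(-1 - 1*(-14)))*177 = (130*(-1 + 14))*177 = (130*13)*177 = 1690*177 = 299130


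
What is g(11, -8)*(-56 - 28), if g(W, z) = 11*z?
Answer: 7392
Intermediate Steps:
g(11, -8)*(-56 - 28) = (11*(-8))*(-56 - 28) = -88*(-84) = 7392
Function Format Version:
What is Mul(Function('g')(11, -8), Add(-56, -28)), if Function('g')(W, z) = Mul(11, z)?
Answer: 7392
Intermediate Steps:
Mul(Function('g')(11, -8), Add(-56, -28)) = Mul(Mul(11, -8), Add(-56, -28)) = Mul(-88, -84) = 7392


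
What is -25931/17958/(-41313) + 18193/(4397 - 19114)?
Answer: -13496984224295/10918525434318 ≈ -1.2362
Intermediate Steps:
-25931/17958/(-41313) + 18193/(4397 - 19114) = -25931*1/17958*(-1/41313) + 18193/(-14717) = -25931/17958*(-1/41313) + 18193*(-1/14717) = 25931/741898854 - 18193/14717 = -13496984224295/10918525434318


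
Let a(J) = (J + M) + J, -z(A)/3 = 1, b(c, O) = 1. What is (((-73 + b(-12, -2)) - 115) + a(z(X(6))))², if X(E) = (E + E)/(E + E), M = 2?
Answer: 36481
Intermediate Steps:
X(E) = 1 (X(E) = (2*E)/((2*E)) = (2*E)*(1/(2*E)) = 1)
z(A) = -3 (z(A) = -3*1 = -3)
a(J) = 2 + 2*J (a(J) = (J + 2) + J = (2 + J) + J = 2 + 2*J)
(((-73 + b(-12, -2)) - 115) + a(z(X(6))))² = (((-73 + 1) - 115) + (2 + 2*(-3)))² = ((-72 - 115) + (2 - 6))² = (-187 - 4)² = (-191)² = 36481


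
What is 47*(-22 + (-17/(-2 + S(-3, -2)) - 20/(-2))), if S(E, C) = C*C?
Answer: -1927/2 ≈ -963.50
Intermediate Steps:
S(E, C) = C²
47*(-22 + (-17/(-2 + S(-3, -2)) - 20/(-2))) = 47*(-22 + (-17/(-2 + (-2)²) - 20/(-2))) = 47*(-22 + (-17/(-2 + 4) - 20*(-½))) = 47*(-22 + (-17/2 + 10)) = 47*(-22 + 3/2) = 47*(-41/2) = -1927/2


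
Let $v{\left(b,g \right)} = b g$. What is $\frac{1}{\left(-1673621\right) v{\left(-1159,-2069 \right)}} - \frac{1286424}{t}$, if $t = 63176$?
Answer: $- \frac{645349815260829670}{31692987637759927} \approx -20.363$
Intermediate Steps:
$\frac{1}{\left(-1673621\right) v{\left(-1159,-2069 \right)}} - \frac{1286424}{t} = \frac{1}{\left(-1673621\right) \left(\left(-1159\right) \left(-2069\right)\right)} - \frac{1286424}{63176} = - \frac{1}{1673621 \cdot 2397971} - \frac{160803}{7897} = \left(- \frac{1}{1673621}\right) \frac{1}{2397971} - \frac{160803}{7897} = - \frac{1}{4013294622991} - \frac{160803}{7897} = - \frac{645349815260829670}{31692987637759927}$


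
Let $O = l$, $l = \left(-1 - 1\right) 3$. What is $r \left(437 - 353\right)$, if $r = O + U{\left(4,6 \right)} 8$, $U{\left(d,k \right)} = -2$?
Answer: $-1848$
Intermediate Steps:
$l = -6$ ($l = \left(-2\right) 3 = -6$)
$O = -6$
$r = -22$ ($r = -6 - 16 = -22$)
$r \left(437 - 353\right) = - 22 \left(437 - 353\right) = \left(-22\right) 84 = -1848$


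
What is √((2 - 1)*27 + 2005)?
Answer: 4*√127 ≈ 45.078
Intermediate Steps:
√((2 - 1)*27 + 2005) = √(1*27 + 2005) = √(27 + 2005) = √2032 = 4*√127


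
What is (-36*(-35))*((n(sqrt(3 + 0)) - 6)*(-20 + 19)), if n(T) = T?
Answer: 7560 - 1260*sqrt(3) ≈ 5377.6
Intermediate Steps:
(-36*(-35))*((n(sqrt(3 + 0)) - 6)*(-20 + 19)) = (-36*(-35))*((sqrt(3 + 0) - 6)*(-20 + 19)) = 1260*((sqrt(3) - 6)*(-1)) = 1260*((-6 + sqrt(3))*(-1)) = 1260*(6 - sqrt(3)) = 7560 - 1260*sqrt(3)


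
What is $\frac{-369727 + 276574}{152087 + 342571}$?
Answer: $- \frac{31051}{164886} \approx -0.18832$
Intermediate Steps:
$\frac{-369727 + 276574}{152087 + 342571} = - \frac{93153}{494658} = \left(-93153\right) \frac{1}{494658} = - \frac{31051}{164886}$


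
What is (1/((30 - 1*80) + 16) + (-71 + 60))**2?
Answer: 140625/1156 ≈ 121.65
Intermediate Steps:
(1/((30 - 1*80) + 16) + (-71 + 60))**2 = (1/((30 - 80) + 16) - 11)**2 = (1/(-50 + 16) - 11)**2 = (1/(-34) - 11)**2 = (-1/34 - 11)**2 = (-375/34)**2 = 140625/1156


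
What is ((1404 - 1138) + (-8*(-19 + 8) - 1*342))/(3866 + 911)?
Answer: 12/4777 ≈ 0.0025120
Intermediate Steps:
((1404 - 1138) + (-8*(-19 + 8) - 1*342))/(3866 + 911) = (266 + (-8*(-11) - 342))/4777 = (266 + (88 - 342))*(1/4777) = (266 - 254)*(1/4777) = 12*(1/4777) = 12/4777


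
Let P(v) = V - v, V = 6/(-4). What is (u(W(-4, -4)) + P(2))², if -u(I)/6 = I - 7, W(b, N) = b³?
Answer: 714025/4 ≈ 1.7851e+5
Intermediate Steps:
V = -3/2 (V = 6*(-¼) = -3/2 ≈ -1.5000)
u(I) = 42 - 6*I (u(I) = -6*(I - 7) = -6*(-7 + I) = 42 - 6*I)
P(v) = -3/2 - v
(u(W(-4, -4)) + P(2))² = ((42 - 6*(-4)³) + (-3/2 - 1*2))² = ((42 - 6*(-64)) + (-3/2 - 2))² = ((42 + 384) - 7/2)² = (426 - 7/2)² = (845/2)² = 714025/4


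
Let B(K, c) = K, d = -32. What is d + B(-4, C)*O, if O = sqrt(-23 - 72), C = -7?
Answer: -32 - 4*I*sqrt(95) ≈ -32.0 - 38.987*I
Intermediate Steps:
O = I*sqrt(95) (O = sqrt(-95) = I*sqrt(95) ≈ 9.7468*I)
d + B(-4, C)*O = -32 - 4*I*sqrt(95)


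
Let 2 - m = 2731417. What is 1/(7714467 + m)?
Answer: 1/4983052 ≈ 2.0068e-7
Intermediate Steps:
m = -2731415 (m = 2 - 1*2731417 = 2 - 2731417 = -2731415)
1/(7714467 + m) = 1/(7714467 - 2731415) = 1/4983052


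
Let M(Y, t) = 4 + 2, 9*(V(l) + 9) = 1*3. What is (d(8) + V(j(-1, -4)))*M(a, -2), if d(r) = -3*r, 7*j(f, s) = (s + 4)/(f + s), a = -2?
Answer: -196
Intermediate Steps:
j(f, s) = (4 + s)/(7*(f + s)) (j(f, s) = ((s + 4)/(f + s))/7 = ((4 + s)/(f + s))/7 = (4 + s)/(7*(f + s)))
V(l) = -26/3 (V(l) = -9 + (1*3)/9 = -9 + (1/9)*3 = -9 + 1/3 = -26/3)
M(Y, t) = 6
(d(8) + V(j(-1, -4)))*M(a, -2) = (-3*8 - 26/3)*6 = (-24 - 26/3)*6 = -98/3*6 = -196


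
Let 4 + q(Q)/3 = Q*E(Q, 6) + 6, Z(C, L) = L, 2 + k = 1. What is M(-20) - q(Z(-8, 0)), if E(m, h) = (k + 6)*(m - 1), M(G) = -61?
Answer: -67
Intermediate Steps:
k = -1 (k = -2 + 1 = -1)
E(m, h) = -5 + 5*m (E(m, h) = (-1 + 6)*(m - 1) = 5*(-1 + m) = -5 + 5*m)
q(Q) = 6 + 3*Q*(-5 + 5*Q) (q(Q) = -12 + 3*(Q*(-5 + 5*Q) + 6) = -12 + 3*(6 + Q*(-5 + 5*Q)) = -12 + (18 + 3*Q*(-5 + 5*Q)) = 6 + 3*Q*(-5 + 5*Q))
M(-20) - q(Z(-8, 0)) = -61 - (6 + 15*0*(-1 + 0)) = -61 - (6 + 15*0*(-1)) = -61 - (6 + 0) = -61 - 1*6 = -61 - 6 = -67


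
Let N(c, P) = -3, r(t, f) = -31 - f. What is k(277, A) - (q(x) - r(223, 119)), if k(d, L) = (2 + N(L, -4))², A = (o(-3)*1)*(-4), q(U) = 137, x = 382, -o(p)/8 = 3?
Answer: -286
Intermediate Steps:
o(p) = -24 (o(p) = -8*3 = -24)
A = 96 (A = -24*1*(-4) = -24*(-4) = 96)
k(d, L) = 1 (k(d, L) = (2 - 3)² = (-1)² = 1)
k(277, A) - (q(x) - r(223, 119)) = 1 - (137 - (-31 - 1*119)) = 1 - (137 - (-31 - 119)) = 1 - (137 - 1*(-150)) = 1 - (137 + 150) = 1 - 1*287 = 1 - 287 = -286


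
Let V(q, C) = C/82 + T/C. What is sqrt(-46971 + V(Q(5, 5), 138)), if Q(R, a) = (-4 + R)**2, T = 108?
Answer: 16*I*sqrt(163151259)/943 ≈ 216.72*I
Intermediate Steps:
V(q, C) = 108/C + C/82 (V(q, C) = C/82 + 108/C = 108/C + C/82)
sqrt(-46971 + V(Q(5, 5), 138)) = sqrt(-46971 + (108/138 + (1/82)*138)) = sqrt(-46971 + (108*(1/138) + 69/41)) = sqrt(-46971 + (18/23 + 69/41)) = sqrt(-46971 + 2325/943) = sqrt(-44291328/943) = 16*I*sqrt(163151259)/943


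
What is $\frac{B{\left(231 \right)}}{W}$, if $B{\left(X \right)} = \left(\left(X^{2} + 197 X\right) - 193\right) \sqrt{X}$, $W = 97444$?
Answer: $\frac{98675 \sqrt{231}}{97444} \approx 15.391$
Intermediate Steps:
$B{\left(X \right)} = \sqrt{X} \left(-193 + X^{2} + 197 X\right)$ ($B{\left(X \right)} = \left(-193 + X^{2} + 197 X\right) \sqrt{X} = \sqrt{X} \left(-193 + X^{2} + 197 X\right)$)
$\frac{B{\left(231 \right)}}{W} = \frac{\sqrt{231} \left(-193 + 231^{2} + 197 \cdot 231\right)}{97444} = \sqrt{231} \left(-193 + 53361 + 45507\right) \frac{1}{97444} = \sqrt{231} \cdot 98675 \cdot \frac{1}{97444} = 98675 \sqrt{231} \cdot \frac{1}{97444} = \frac{98675 \sqrt{231}}{97444}$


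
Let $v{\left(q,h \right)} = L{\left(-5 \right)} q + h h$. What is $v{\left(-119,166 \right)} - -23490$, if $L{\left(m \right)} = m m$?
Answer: $48071$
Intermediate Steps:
$L{\left(m \right)} = m^{2}$
$v{\left(q,h \right)} = h^{2} + 25 q$ ($v{\left(q,h \right)} = \left(-5\right)^{2} q + h h = 25 q + h^{2} = h^{2} + 25 q$)
$v{\left(-119,166 \right)} - -23490 = \left(166^{2} + 25 \left(-119\right)\right) - -23490 = \left(27556 - 2975\right) + 23490 = 24581 + 23490 = 48071$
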